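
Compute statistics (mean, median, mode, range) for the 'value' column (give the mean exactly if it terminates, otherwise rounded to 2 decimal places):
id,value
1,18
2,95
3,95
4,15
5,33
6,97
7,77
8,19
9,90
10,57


Data: [18, 95, 95, 15, 33, 97, 77, 19, 90, 57]
Count: 10
Sum: 596
Mean: 596/10 = 59.6
Sorted: [15, 18, 19, 33, 57, 77, 90, 95, 95, 97]
Median: 67.0
Mode: 95 (2 times)
Range: 97 - 15 = 82
Min: 15, Max: 97

mean=59.6, median=67.0, mode=95, range=82


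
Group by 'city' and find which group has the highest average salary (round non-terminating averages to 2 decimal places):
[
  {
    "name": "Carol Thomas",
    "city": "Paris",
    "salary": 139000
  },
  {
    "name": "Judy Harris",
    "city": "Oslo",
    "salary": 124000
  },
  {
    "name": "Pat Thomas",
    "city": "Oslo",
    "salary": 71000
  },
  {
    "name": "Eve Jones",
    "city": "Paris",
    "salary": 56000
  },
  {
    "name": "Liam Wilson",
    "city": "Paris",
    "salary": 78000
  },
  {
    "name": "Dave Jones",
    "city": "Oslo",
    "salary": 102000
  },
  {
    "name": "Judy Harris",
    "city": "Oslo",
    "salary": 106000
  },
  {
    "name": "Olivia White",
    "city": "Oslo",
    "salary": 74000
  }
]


Group by: city

Groups:
  Oslo: 5 people, avg salary = 477000/5 = $95400
  Paris: 3 people, avg salary = 273000/3 = $91000

Highest average salary: Oslo ($95400)

Oslo ($95400)


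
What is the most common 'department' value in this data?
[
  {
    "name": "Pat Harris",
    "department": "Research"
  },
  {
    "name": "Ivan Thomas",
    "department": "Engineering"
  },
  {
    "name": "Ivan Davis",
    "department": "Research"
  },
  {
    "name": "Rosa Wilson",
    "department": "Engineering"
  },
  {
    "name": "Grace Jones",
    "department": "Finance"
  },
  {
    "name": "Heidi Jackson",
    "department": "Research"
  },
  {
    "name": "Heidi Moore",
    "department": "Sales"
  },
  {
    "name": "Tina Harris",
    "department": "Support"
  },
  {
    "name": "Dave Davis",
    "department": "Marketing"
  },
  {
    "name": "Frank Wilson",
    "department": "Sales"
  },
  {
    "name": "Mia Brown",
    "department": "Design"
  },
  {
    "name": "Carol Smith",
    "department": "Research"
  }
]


Counting 'department' values across 12 records:

  Research: 4 ####
  Engineering: 2 ##
  Sales: 2 ##
  Finance: 1 #
  Support: 1 #
  Marketing: 1 #
  Design: 1 #

Most common: Research (4 times)

Research (4 times)


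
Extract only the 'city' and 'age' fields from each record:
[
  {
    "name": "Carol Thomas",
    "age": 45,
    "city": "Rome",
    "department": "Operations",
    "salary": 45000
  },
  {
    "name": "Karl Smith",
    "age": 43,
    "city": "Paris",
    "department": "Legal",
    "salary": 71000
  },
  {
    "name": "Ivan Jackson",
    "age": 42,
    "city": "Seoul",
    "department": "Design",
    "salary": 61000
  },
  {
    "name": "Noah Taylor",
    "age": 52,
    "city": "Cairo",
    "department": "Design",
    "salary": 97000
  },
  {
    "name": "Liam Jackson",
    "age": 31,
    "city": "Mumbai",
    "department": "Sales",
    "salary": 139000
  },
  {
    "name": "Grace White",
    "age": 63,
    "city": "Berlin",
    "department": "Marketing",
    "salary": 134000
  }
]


Original: 6 records with fields: name, age, city, department, salary
Keep: ['city', 'age']
Drop: ['name', 'department', 'salary']
Result: 6 records, 2 fields each

[
  {
    "city": "Rome",
    "age": 45
  },
  {
    "city": "Paris",
    "age": 43
  },
  {
    "city": "Seoul",
    "age": 42
  },
  {
    "city": "Cairo",
    "age": 52
  },
  {
    "city": "Mumbai",
    "age": 31
  },
  {
    "city": "Berlin",
    "age": 63
  }
]


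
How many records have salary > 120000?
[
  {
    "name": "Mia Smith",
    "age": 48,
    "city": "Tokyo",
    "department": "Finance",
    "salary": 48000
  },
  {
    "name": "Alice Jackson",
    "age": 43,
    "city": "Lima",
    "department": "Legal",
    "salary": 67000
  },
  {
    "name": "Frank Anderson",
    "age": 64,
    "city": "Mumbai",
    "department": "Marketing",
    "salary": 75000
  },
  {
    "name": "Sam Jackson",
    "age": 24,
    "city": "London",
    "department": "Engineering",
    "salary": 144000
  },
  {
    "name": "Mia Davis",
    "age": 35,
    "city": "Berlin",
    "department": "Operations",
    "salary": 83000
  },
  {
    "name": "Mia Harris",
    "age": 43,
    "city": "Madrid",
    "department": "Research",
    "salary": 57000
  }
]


Data: 6 records
Condition: salary > 120000

Checking each record:
  Mia Smith: 48000
  Alice Jackson: 67000
  Frank Anderson: 75000
  Sam Jackson: 144000 MATCH
  Mia Davis: 83000
  Mia Harris: 57000

Count: 1

1


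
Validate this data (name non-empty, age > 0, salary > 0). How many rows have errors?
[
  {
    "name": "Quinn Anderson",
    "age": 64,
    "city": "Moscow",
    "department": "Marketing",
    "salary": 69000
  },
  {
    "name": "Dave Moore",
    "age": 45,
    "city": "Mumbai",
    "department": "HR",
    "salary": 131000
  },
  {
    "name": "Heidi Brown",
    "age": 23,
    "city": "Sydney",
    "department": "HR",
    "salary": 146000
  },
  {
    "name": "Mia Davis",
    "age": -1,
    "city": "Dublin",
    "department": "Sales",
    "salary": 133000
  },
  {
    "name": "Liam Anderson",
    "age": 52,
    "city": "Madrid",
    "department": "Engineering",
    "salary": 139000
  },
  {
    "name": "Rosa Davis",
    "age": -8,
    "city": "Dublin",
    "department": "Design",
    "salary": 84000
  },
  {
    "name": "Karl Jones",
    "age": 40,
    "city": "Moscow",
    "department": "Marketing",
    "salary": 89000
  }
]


Validating 7 records:
Rules: name non-empty, age > 0, salary > 0

  Row 1 (Quinn Anderson): OK
  Row 2 (Dave Moore): OK
  Row 3 (Heidi Brown): OK
  Row 4 (Mia Davis): negative age: -1
  Row 5 (Liam Anderson): OK
  Row 6 (Rosa Davis): negative age: -8
  Row 7 (Karl Jones): OK

Total errors: 2

2 errors


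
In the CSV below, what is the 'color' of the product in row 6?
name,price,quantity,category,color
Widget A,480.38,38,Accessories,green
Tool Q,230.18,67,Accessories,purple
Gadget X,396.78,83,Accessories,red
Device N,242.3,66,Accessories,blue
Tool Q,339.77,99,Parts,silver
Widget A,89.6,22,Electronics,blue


Query: Row 6 ('Widget A'), column 'color'
Value: blue

blue


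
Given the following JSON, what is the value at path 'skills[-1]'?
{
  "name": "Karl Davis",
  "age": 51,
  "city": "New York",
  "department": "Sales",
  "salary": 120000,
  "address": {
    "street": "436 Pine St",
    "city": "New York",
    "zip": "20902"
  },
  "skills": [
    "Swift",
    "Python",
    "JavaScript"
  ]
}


Query: skills[-1]
Path: skills -> last element
Value: JavaScript

JavaScript


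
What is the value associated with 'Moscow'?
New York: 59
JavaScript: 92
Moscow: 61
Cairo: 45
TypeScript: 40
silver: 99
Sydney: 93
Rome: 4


Looking up key 'Moscow'
Value: 61

61


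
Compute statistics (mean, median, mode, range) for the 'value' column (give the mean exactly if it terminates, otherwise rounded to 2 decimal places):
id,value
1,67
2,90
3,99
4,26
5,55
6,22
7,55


Data: [67, 90, 99, 26, 55, 22, 55]
Count: 7
Sum: 414
Mean: 414/7 ≈ 59.14 (rounded to 2 decimal places)
Sorted: [22, 26, 55, 55, 67, 90, 99]
Median: 55.0
Mode: 55 (2 times)
Range: 99 - 22 = 77
Min: 22, Max: 99

mean≈59.14, median=55.0, mode=55, range=77


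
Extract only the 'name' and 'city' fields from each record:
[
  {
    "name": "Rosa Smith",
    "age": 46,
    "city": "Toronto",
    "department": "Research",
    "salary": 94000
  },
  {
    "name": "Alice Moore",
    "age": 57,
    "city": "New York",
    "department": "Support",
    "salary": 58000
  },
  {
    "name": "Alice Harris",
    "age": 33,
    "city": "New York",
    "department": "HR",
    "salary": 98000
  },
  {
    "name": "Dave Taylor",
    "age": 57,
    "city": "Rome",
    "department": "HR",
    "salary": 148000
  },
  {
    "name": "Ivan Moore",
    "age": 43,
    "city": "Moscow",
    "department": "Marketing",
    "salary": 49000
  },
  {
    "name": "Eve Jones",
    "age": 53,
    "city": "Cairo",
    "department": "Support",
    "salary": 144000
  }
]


Original: 6 records with fields: name, age, city, department, salary
Keep: ['name', 'city']
Drop: ['age', 'department', 'salary']
Result: 6 records, 2 fields each

[
  {
    "name": "Rosa Smith",
    "city": "Toronto"
  },
  {
    "name": "Alice Moore",
    "city": "New York"
  },
  {
    "name": "Alice Harris",
    "city": "New York"
  },
  {
    "name": "Dave Taylor",
    "city": "Rome"
  },
  {
    "name": "Ivan Moore",
    "city": "Moscow"
  },
  {
    "name": "Eve Jones",
    "city": "Cairo"
  }
]


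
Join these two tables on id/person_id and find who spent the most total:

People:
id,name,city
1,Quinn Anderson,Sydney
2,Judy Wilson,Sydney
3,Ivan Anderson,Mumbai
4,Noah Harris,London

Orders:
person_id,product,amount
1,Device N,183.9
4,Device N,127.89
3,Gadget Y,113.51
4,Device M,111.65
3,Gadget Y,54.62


Join on: people.id = orders.person_id

Joined rows:
  Quinn Anderson (Sydney) bought Device N for $183.9
  Noah Harris (London) bought Device N for $127.89
  Ivan Anderson (Mumbai) bought Gadget Y for $113.51
  Noah Harris (London) bought Device M for $111.65
  Ivan Anderson (Mumbai) bought Gadget Y for $54.62

Total per person:
  Noah Harris: $239.54
  Quinn Anderson: $183.90
  Ivan Anderson: $168.13

Top spender: Noah Harris ($239.54)

Noah Harris ($239.54)


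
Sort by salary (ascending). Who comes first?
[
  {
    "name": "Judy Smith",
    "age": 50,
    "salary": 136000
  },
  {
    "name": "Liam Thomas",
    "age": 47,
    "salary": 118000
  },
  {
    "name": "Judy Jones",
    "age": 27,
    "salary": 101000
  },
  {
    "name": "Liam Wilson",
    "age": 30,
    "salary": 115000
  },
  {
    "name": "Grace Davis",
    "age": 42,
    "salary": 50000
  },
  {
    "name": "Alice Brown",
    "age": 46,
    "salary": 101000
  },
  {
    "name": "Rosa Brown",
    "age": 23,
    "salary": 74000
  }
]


Sort by: salary (ascending)

Sorted order:
  1. Grace Davis (salary = 50000)
  2. Rosa Brown (salary = 74000)
  3. Judy Jones (salary = 101000)
  4. Alice Brown (salary = 101000)
  5. Liam Wilson (salary = 115000)
  6. Liam Thomas (salary = 118000)
  7. Judy Smith (salary = 136000)

First: Grace Davis

Grace Davis


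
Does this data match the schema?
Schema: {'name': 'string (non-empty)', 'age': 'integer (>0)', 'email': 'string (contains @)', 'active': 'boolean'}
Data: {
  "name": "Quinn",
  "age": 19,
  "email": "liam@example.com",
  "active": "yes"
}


Validating each field against schema:
  name: OK (non-empty string)
  age: OK (positive integer)
  email: OK (string with @)
  active: FAIL ("yes" is not a boolean)

Result: INVALID (1 error: active)

INVALID (1 error: active)


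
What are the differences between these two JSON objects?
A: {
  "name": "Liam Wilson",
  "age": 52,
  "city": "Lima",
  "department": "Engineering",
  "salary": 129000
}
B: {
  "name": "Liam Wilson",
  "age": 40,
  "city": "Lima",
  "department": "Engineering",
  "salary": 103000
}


Comparing each field (in key order):
  name: same
  age: DIFFERENT
  city: same
  department: same
  salary: DIFFERENT
Differences:
  age: 52 -> 40
  salary: 129000 -> 103000

2 field(s) changed

2 changes: age, salary


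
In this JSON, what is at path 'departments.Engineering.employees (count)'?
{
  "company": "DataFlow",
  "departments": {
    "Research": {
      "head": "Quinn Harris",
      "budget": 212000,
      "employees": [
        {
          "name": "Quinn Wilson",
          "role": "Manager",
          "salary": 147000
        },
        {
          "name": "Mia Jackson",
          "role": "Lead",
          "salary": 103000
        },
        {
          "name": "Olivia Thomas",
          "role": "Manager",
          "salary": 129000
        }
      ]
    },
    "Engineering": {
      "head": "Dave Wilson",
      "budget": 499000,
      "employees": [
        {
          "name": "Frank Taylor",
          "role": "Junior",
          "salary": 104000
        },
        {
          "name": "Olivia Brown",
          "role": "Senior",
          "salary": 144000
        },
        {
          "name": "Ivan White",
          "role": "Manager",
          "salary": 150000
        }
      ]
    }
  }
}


Path: departments.Engineering.employees (count)

Navigate:
  -> departments
  -> Engineering
  -> employees (array, length 3)

3


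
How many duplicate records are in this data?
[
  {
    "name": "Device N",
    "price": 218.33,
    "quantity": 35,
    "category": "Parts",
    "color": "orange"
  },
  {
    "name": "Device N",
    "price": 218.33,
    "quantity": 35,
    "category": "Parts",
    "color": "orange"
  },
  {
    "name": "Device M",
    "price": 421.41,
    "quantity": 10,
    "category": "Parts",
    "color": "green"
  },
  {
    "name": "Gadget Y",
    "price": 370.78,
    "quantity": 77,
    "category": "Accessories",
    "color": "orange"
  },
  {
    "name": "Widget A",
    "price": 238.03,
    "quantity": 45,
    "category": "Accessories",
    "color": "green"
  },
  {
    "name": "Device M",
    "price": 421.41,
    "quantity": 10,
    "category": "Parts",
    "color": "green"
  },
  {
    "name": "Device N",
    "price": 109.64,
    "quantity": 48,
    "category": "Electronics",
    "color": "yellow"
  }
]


Checking 7 records for duplicates:

  Row 1: Device N ($218.33, qty 35)
  Row 2: Device N ($218.33, qty 35) <-- DUPLICATE
  Row 3: Device M ($421.41, qty 10)
  Row 4: Gadget Y ($370.78, qty 77)
  Row 5: Widget A ($238.03, qty 45)
  Row 6: Device M ($421.41, qty 10) <-- DUPLICATE
  Row 7: Device N ($109.64, qty 48)

Duplicates found: 2
Unique records: 5

2 duplicates, 5 unique


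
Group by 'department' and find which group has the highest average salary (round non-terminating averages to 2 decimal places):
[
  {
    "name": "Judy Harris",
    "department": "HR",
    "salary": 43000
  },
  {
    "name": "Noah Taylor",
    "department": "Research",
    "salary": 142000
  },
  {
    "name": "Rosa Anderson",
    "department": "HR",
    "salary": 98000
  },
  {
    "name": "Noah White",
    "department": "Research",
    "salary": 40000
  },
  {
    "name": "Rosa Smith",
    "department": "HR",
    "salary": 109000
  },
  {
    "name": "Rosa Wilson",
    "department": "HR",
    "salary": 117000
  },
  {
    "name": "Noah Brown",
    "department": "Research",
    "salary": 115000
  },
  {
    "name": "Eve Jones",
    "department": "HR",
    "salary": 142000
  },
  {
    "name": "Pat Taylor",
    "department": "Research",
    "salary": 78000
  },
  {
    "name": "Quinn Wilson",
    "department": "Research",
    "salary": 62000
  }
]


Group by: department

Groups:
  HR: 5 people, avg salary = 509000/5 = $101800
  Research: 5 people, avg salary = 437000/5 = $87400

Highest average salary: HR ($101800)

HR ($101800)


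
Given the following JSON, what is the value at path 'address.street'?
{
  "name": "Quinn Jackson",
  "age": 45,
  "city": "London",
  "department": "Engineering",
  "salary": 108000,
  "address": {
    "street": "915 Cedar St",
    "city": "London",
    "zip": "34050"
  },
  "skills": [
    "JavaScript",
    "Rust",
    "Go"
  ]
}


Query: address.street
Path: address -> street
Value: 915 Cedar St

915 Cedar St


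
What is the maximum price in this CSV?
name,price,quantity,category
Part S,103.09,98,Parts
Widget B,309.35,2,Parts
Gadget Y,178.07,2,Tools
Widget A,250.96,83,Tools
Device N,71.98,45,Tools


Computing maximum price:
Values: [103.09, 309.35, 178.07, 250.96, 71.98]
Max = 309.35

309.35


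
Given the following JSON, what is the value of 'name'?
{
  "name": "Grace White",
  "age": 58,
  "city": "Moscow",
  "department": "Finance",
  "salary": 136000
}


Looking up field 'name'
Value: Grace White

Grace White


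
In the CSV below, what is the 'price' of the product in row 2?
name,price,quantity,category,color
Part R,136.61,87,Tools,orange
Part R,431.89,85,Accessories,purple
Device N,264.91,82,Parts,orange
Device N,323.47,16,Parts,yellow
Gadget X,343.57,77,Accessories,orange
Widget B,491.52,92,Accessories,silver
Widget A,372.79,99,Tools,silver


Query: Row 2 ('Part R'), column 'price'
Value: 431.89

431.89


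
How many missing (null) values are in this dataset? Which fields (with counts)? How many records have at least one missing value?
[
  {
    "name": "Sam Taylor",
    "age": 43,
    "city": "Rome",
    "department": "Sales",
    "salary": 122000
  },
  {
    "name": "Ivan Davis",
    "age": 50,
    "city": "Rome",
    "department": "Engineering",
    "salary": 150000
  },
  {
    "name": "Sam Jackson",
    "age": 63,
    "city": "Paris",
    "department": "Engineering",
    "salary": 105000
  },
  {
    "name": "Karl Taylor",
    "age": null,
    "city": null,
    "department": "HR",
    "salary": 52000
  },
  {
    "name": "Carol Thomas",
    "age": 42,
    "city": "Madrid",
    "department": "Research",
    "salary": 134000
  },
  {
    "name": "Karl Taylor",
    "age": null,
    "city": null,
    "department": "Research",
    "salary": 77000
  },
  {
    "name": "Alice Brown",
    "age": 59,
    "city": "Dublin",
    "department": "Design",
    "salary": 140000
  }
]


Checking for missing (null) values in 7 records:

  Sam Taylor: complete
  Ivan Davis: complete
  Sam Jackson: complete
  Karl Taylor: age, city
  Carol Thomas: complete
  Karl Taylor: age, city
  Alice Brown: complete

Per field:
  name: 0 missing
  age: 2 missing
  city: 2 missing
  department: 0 missing
  salary: 0 missing

Total missing values: 4
Records with any missing: 2

4 missing values (age: 2, city: 2); 2 incomplete records


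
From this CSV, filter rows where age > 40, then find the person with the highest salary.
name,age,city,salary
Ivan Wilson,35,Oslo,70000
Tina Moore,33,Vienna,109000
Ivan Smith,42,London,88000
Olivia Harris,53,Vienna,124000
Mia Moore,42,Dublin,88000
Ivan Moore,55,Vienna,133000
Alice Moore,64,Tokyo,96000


Filter: age > 40
Sort by: salary (descending)

Filtered records (5):
  Ivan Moore, age 55, salary $133000
  Olivia Harris, age 53, salary $124000
  Alice Moore, age 64, salary $96000
  Ivan Smith, age 42, salary $88000
  Mia Moore, age 42, salary $88000

Highest salary: Ivan Moore ($133000)

Ivan Moore


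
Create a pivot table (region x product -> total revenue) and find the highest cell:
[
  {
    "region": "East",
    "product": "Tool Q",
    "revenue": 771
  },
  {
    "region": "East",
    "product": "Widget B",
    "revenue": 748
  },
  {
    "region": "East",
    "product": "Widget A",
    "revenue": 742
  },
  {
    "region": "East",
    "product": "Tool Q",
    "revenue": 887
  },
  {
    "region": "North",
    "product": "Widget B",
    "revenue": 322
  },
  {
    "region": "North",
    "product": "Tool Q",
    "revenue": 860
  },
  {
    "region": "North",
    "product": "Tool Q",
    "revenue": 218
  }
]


Pivot: region (rows) x product (columns) -> total revenue

     Tool Q        Widget A      Widget B    
East          1658           742           748  
North         1078             0           322  

Highest: East / Tool Q = $1658

East / Tool Q = $1658


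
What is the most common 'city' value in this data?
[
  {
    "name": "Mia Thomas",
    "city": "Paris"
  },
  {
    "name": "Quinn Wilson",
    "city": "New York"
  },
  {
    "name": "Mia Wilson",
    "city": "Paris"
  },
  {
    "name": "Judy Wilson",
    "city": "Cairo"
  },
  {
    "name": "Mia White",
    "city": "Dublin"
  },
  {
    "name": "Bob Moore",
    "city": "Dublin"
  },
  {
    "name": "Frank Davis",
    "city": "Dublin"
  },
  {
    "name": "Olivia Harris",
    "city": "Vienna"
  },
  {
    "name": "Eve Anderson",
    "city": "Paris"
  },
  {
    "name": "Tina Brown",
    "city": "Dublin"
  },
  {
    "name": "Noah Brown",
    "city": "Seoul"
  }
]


Counting 'city' values across 11 records:

  Dublin: 4 ####
  Paris: 3 ###
  New York: 1 #
  Cairo: 1 #
  Vienna: 1 #
  Seoul: 1 #

Most common: Dublin (4 times)

Dublin (4 times)


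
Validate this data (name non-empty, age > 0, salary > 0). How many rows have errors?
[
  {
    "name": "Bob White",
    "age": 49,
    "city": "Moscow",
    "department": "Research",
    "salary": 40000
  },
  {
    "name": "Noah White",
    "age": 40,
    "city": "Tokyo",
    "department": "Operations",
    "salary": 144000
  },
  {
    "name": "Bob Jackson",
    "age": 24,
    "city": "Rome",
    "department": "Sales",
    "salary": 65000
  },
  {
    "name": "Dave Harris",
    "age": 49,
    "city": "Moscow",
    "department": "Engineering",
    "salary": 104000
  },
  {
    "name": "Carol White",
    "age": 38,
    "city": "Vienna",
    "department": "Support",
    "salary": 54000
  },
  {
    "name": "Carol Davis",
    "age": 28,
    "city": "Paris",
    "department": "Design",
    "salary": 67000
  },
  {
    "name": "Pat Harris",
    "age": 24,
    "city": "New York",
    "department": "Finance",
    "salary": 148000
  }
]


Validating 7 records:
Rules: name non-empty, age > 0, salary > 0

  Row 1 (Bob White): OK
  Row 2 (Noah White): OK
  Row 3 (Bob Jackson): OK
  Row 4 (Dave Harris): OK
  Row 5 (Carol White): OK
  Row 6 (Carol Davis): OK
  Row 7 (Pat Harris): OK

Total errors: 0

0 errors


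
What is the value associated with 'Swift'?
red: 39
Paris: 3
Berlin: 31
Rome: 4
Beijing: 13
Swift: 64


Looking up key 'Swift'
Value: 64

64


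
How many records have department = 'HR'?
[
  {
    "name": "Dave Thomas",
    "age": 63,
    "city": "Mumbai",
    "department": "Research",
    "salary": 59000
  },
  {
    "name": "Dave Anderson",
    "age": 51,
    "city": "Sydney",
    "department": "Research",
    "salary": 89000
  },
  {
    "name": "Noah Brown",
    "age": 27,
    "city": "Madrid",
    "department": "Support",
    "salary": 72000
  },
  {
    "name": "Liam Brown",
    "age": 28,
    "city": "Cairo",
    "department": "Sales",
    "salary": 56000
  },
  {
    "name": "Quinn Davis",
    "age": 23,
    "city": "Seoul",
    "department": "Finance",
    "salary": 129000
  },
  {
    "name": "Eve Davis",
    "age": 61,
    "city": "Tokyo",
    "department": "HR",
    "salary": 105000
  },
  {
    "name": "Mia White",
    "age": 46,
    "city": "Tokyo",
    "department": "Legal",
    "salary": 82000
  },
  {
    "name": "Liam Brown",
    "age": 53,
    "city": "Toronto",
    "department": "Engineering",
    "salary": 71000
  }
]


Data: 8 records
Condition: department = 'HR'

Checking each record:
  Dave Thomas: Research
  Dave Anderson: Research
  Noah Brown: Support
  Liam Brown: Sales
  Quinn Davis: Finance
  Eve Davis: HR MATCH
  Mia White: Legal
  Liam Brown: Engineering

Count: 1

1


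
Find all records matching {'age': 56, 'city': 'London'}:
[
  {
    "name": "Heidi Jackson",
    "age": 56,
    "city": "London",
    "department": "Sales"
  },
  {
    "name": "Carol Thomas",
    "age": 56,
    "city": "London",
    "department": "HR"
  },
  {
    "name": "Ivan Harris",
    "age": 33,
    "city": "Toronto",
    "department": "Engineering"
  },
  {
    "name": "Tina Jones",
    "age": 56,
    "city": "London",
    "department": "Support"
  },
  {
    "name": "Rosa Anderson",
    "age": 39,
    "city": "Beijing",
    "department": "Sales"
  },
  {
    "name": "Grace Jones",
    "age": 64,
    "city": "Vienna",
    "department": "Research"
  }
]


Search criteria: {'age': 56, 'city': 'London'}

Checking 6 records:
  Heidi Jackson: {age: 56, city: London} <-- MATCH
  Carol Thomas: {age: 56, city: London} <-- MATCH
  Ivan Harris: {age: 33, city: Toronto}
  Tina Jones: {age: 56, city: London} <-- MATCH
  Rosa Anderson: {age: 39, city: Beijing}
  Grace Jones: {age: 64, city: Vienna}

Matches: ["Heidi Jackson", "Carol Thomas", "Tina Jones"]

["Heidi Jackson", "Carol Thomas", "Tina Jones"]


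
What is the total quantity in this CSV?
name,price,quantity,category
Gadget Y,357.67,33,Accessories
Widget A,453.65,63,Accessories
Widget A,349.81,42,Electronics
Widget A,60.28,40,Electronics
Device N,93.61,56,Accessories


Computing total quantity:
Values: [33, 63, 42, 40, 56]
Sum = 234

234


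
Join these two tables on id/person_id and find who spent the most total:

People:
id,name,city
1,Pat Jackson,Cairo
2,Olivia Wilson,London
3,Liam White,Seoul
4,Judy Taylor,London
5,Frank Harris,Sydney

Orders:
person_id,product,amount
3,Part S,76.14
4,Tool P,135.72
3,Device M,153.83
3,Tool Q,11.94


Join on: people.id = orders.person_id

Joined rows:
  Liam White (Seoul) bought Part S for $76.14
  Judy Taylor (London) bought Tool P for $135.72
  Liam White (Seoul) bought Device M for $153.83
  Liam White (Seoul) bought Tool Q for $11.94

Total per person:
  Liam White: $241.91
  Judy Taylor: $135.72

Top spender: Liam White ($241.91)

Liam White ($241.91)


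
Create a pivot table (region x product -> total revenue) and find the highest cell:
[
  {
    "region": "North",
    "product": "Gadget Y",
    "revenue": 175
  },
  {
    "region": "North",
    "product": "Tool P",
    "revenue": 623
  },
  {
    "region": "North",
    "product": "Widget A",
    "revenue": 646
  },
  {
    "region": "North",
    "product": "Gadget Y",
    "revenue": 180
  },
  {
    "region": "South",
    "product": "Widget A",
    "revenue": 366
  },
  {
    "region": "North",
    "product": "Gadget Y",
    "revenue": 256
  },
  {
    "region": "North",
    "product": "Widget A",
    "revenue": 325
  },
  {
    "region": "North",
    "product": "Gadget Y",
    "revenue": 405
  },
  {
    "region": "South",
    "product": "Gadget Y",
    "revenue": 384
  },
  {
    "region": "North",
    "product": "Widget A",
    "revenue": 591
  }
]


Pivot: region (rows) x product (columns) -> total revenue

     Gadget Y      Tool P        Widget A    
North         1016           623          1562  
South          384             0           366  

Highest: North / Widget A = $1562

North / Widget A = $1562


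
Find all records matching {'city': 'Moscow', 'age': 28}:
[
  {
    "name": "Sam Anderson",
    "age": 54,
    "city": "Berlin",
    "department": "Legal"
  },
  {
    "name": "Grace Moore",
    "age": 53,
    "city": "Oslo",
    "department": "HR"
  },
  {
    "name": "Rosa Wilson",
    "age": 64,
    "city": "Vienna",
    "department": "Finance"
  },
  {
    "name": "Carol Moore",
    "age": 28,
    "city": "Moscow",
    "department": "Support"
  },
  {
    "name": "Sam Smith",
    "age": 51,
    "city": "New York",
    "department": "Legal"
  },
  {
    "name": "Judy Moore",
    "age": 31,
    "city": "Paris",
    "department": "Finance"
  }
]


Search criteria: {'city': 'Moscow', 'age': 28}

Checking 6 records:
  Sam Anderson: {city: Berlin, age: 54}
  Grace Moore: {city: Oslo, age: 53}
  Rosa Wilson: {city: Vienna, age: 64}
  Carol Moore: {city: Moscow, age: 28} <-- MATCH
  Sam Smith: {city: New York, age: 51}
  Judy Moore: {city: Paris, age: 31}

Matches: ["Carol Moore"]

["Carol Moore"]


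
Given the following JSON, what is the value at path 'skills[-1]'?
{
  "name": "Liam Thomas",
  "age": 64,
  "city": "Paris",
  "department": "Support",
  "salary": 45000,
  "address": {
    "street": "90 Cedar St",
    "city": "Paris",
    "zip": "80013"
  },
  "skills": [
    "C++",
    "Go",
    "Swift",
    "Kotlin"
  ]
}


Query: skills[-1]
Path: skills -> last element
Value: Kotlin

Kotlin


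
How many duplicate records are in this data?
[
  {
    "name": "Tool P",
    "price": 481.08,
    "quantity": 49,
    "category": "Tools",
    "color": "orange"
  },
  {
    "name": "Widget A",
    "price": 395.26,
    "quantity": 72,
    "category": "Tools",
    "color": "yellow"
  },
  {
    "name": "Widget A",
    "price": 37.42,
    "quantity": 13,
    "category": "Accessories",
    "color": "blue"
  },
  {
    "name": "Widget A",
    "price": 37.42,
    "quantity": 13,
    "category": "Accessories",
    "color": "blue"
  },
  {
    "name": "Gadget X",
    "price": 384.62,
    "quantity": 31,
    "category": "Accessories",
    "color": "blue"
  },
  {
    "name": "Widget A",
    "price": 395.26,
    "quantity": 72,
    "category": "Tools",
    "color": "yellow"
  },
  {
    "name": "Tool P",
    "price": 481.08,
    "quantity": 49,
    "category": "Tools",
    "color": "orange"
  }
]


Checking 7 records for duplicates:

  Row 1: Tool P ($481.08, qty 49)
  Row 2: Widget A ($395.26, qty 72)
  Row 3: Widget A ($37.42, qty 13)
  Row 4: Widget A ($37.42, qty 13) <-- DUPLICATE
  Row 5: Gadget X ($384.62, qty 31)
  Row 6: Widget A ($395.26, qty 72) <-- DUPLICATE
  Row 7: Tool P ($481.08, qty 49) <-- DUPLICATE

Duplicates found: 3
Unique records: 4

3 duplicates, 4 unique


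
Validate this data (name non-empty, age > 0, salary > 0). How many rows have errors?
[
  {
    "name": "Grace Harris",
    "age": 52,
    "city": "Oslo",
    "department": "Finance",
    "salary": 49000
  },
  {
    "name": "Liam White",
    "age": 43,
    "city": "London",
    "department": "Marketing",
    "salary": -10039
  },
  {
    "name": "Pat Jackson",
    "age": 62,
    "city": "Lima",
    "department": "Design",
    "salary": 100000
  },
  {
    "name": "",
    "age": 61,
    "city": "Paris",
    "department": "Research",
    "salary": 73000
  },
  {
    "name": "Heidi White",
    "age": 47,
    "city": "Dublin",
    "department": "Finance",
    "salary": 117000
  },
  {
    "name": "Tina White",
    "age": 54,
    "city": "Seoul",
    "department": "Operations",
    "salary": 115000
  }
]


Validating 6 records:
Rules: name non-empty, age > 0, salary > 0

  Row 1 (Grace Harris): OK
  Row 2 (Liam White): negative salary: -10039
  Row 3 (Pat Jackson): OK
  Row 4 (???): empty name
  Row 5 (Heidi White): OK
  Row 6 (Tina White): OK

Total errors: 2

2 errors


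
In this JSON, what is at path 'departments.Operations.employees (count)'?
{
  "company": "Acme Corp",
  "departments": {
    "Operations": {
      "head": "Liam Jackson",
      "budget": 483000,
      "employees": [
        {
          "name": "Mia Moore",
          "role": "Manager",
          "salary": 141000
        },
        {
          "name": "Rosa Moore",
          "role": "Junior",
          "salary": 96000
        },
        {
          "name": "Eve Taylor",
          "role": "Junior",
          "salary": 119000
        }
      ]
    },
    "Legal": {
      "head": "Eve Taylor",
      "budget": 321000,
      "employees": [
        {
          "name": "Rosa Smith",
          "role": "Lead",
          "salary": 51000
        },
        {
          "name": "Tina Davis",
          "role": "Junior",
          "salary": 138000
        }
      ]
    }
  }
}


Path: departments.Operations.employees (count)

Navigate:
  -> departments
  -> Operations
  -> employees (array, length 3)

3


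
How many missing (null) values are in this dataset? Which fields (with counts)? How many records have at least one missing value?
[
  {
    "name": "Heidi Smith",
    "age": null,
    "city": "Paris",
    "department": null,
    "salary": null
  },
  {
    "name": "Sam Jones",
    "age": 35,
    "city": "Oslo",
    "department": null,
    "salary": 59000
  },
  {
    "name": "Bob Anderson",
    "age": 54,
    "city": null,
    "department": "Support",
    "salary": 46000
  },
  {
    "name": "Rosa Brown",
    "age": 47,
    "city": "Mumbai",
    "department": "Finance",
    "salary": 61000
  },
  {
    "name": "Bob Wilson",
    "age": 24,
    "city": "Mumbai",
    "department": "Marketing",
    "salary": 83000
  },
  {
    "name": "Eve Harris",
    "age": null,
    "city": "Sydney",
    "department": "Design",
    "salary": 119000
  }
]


Checking for missing (null) values in 6 records:

  Heidi Smith: age, department, salary
  Sam Jones: department
  Bob Anderson: city
  Rosa Brown: complete
  Bob Wilson: complete
  Eve Harris: age

Per field:
  name: 0 missing
  age: 2 missing
  city: 1 missing
  department: 2 missing
  salary: 1 missing

Total missing values: 6
Records with any missing: 4

6 missing values (age: 2, city: 1, department: 2, salary: 1); 4 incomplete records


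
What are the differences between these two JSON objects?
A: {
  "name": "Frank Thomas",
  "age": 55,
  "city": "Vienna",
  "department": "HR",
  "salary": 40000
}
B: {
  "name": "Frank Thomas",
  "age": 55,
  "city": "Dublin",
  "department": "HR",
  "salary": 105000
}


Comparing each field (in key order):
  name: same
  age: same
  city: DIFFERENT
  department: same
  salary: DIFFERENT
Differences:
  city: Vienna -> Dublin
  salary: 40000 -> 105000

2 field(s) changed

2 changes: city, salary


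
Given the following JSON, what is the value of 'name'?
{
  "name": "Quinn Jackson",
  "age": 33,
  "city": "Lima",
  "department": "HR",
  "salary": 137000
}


Looking up field 'name'
Value: Quinn Jackson

Quinn Jackson


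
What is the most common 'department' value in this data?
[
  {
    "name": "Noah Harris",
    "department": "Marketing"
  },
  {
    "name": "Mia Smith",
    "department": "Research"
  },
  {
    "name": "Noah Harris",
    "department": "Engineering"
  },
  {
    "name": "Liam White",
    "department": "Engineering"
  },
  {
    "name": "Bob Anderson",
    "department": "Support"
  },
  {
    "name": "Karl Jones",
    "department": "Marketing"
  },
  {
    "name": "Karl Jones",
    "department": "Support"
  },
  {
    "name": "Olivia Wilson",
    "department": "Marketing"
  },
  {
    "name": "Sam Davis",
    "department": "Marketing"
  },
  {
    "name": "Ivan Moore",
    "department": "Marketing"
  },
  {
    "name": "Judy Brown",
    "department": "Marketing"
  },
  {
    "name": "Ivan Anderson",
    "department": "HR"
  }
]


Counting 'department' values across 12 records:

  Marketing: 6 ######
  Engineering: 2 ##
  Support: 2 ##
  Research: 1 #
  HR: 1 #

Most common: Marketing (6 times)

Marketing (6 times)


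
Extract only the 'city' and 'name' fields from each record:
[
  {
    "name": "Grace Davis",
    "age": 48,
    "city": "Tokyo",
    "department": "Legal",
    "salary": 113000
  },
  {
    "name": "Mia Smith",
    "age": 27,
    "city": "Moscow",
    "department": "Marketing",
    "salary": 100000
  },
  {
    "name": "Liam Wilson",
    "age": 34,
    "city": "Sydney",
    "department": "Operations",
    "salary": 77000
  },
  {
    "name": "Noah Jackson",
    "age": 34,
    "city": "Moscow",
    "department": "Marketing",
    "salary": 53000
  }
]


Original: 4 records with fields: name, age, city, department, salary
Keep: ['city', 'name']
Drop: ['age', 'department', 'salary']
Result: 4 records, 2 fields each

[
  {
    "city": "Tokyo",
    "name": "Grace Davis"
  },
  {
    "city": "Moscow",
    "name": "Mia Smith"
  },
  {
    "city": "Sydney",
    "name": "Liam Wilson"
  },
  {
    "city": "Moscow",
    "name": "Noah Jackson"
  }
]


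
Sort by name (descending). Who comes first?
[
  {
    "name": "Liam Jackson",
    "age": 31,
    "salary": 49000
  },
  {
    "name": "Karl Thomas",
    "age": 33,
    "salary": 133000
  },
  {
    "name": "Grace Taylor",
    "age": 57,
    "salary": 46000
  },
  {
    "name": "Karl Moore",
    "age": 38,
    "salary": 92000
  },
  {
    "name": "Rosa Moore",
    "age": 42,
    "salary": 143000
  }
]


Sort by: name (descending)

Sorted order:
  1. Rosa Moore (name = Rosa Moore)
  2. Liam Jackson (name = Liam Jackson)
  3. Karl Thomas (name = Karl Thomas)
  4. Karl Moore (name = Karl Moore)
  5. Grace Taylor (name = Grace Taylor)

First: Rosa Moore

Rosa Moore


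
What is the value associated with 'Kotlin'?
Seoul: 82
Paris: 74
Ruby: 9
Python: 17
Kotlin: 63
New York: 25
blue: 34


Looking up key 'Kotlin'
Value: 63

63


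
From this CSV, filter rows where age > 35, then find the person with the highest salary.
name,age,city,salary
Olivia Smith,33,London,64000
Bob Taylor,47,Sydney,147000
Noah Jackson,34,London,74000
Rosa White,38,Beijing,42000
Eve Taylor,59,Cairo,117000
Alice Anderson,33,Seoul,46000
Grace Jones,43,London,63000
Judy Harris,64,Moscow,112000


Filter: age > 35
Sort by: salary (descending)

Filtered records (5):
  Bob Taylor, age 47, salary $147000
  Eve Taylor, age 59, salary $117000
  Judy Harris, age 64, salary $112000
  Grace Jones, age 43, salary $63000
  Rosa White, age 38, salary $42000

Highest salary: Bob Taylor ($147000)

Bob Taylor


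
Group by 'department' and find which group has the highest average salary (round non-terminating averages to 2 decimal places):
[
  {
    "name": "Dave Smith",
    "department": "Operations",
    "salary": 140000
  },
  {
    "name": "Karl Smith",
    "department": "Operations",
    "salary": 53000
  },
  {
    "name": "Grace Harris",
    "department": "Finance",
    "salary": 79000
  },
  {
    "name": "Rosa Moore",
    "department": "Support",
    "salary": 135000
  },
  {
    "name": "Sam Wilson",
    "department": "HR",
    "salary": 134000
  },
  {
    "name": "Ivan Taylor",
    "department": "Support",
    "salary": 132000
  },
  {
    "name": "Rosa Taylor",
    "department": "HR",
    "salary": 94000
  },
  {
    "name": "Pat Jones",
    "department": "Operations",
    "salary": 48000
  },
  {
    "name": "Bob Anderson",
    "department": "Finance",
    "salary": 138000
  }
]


Group by: department

Groups:
  Finance: 2 people, avg salary = 217000/2 = $108500
  HR: 2 people, avg salary = 228000/2 = $114000
  Operations: 3 people, avg salary = 241000/3 ≈ $80333.33
  Support: 2 people, avg salary = 267000/2 = $133500

Highest average salary: Support ($133500)

Support ($133500)


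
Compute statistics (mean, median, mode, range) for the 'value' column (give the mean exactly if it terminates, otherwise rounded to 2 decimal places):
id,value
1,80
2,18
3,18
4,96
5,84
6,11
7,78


Data: [80, 18, 18, 96, 84, 11, 78]
Count: 7
Sum: 385
Mean: 385/7 = 55
Sorted: [11, 18, 18, 78, 80, 84, 96]
Median: 78.0
Mode: 18 (2 times)
Range: 96 - 11 = 85
Min: 11, Max: 96

mean=55, median=78.0, mode=18, range=85


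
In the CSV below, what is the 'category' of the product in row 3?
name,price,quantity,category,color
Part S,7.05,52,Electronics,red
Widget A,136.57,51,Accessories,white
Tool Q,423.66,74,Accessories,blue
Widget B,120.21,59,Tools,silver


Query: Row 3 ('Tool Q'), column 'category'
Value: Accessories

Accessories


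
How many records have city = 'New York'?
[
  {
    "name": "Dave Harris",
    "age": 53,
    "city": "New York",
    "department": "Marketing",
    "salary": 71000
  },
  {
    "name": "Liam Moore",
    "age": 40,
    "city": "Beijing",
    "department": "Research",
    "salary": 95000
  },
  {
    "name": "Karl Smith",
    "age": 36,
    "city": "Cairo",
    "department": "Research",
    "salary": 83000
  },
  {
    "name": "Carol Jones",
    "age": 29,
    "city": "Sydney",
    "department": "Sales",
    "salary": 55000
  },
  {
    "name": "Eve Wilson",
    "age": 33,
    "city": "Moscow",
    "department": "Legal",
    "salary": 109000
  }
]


Data: 5 records
Condition: city = 'New York'

Checking each record:
  Dave Harris: New York MATCH
  Liam Moore: Beijing
  Karl Smith: Cairo
  Carol Jones: Sydney
  Eve Wilson: Moscow

Count: 1

1


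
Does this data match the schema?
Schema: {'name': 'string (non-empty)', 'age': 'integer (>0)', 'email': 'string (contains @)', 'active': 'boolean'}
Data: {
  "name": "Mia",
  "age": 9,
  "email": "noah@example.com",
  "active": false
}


Validating each field against schema:
  name: OK (non-empty string)
  age: OK (positive integer)
  email: OK (string with @)
  active: OK (boolean)

Result: VALID

VALID


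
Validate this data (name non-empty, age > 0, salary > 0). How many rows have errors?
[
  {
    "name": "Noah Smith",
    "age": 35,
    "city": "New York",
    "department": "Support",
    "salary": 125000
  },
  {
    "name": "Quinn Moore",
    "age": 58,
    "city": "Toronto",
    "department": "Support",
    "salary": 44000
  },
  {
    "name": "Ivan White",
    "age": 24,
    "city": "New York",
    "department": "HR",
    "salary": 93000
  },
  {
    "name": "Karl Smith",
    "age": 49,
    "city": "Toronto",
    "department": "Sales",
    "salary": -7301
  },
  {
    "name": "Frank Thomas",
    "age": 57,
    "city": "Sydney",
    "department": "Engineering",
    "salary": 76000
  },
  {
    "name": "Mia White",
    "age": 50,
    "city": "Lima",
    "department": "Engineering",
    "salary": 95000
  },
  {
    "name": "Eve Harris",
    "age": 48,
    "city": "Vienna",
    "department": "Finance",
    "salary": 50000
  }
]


Validating 7 records:
Rules: name non-empty, age > 0, salary > 0

  Row 1 (Noah Smith): OK
  Row 2 (Quinn Moore): OK
  Row 3 (Ivan White): OK
  Row 4 (Karl Smith): negative salary: -7301
  Row 5 (Frank Thomas): OK
  Row 6 (Mia White): OK
  Row 7 (Eve Harris): OK

Total errors: 1

1 errors
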